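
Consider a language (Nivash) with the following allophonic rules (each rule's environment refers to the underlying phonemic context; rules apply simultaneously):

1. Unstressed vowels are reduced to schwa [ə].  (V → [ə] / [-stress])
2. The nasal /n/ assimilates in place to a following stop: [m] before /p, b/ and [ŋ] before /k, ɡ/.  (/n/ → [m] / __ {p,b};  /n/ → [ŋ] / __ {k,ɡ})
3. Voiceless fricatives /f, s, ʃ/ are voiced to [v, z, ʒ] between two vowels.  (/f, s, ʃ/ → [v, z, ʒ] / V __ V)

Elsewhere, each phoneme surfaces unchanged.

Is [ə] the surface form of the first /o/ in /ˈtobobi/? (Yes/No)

No

/o/ (between /t/ and /b/) fails the environment for rule 1, so it stays [o].
The actual realization is [o], not [ə].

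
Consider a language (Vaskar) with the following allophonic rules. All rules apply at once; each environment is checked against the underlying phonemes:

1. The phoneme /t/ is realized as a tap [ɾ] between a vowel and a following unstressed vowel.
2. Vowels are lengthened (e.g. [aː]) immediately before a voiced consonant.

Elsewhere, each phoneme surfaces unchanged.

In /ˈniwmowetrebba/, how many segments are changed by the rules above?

Segments that undergo a rule: /i/ → [iː] (rule 2); /o/ → [oː] (rule 2); /e/ → [eː] (rule 2).
All other segments surface unchanged.

3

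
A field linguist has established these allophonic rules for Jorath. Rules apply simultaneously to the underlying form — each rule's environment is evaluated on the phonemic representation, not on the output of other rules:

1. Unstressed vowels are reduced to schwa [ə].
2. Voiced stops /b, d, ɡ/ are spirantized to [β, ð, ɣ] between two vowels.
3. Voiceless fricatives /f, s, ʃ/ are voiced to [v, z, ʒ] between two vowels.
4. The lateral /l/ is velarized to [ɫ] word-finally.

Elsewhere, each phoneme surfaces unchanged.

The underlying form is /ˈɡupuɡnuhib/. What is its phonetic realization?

[ˈɡupəɡnəhəb]

/ɡ/ (word-initial) fails the environment for rule 2, so it stays [ɡ].
/u/ — between /ɡ/ and /p/; rule 1 does not apply here → [u].
/p/ (between /u/ and /u/): no rule targets it → [p].
Rule 1 applies to /u/ (between /p/ and /ɡ/: in an unstressed syllable) → [ə].
/ɡ/ (between /u/ and /n/) fails the environment for rule 2, so it stays [ɡ].
/n/ (between /ɡ/ and /u/): no rule targets it → [n].
/u/ (between /n/ and /h/) occurs in an unstressed syllable → [ə] by rule 1.
/h/ (between /u/ and /i/): no rule targets it → [h].
/i/ (between /h/ and /b/): in an unstressed syllable, so rule 1 applies → [ə].
/b/ (word-final): rule 2 targets it, but not between two vowels → unchanged [b].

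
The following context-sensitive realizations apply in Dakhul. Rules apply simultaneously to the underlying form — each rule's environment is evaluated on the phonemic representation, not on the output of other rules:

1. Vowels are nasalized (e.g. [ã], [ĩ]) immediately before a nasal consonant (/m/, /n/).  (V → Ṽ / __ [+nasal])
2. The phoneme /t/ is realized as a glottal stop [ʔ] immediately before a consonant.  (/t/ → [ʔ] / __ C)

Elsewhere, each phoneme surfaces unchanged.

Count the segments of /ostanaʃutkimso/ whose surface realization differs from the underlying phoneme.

3

Segments that undergo a rule: /a/ → [ã] (rule 1); /t/ → [ʔ] (rule 2); /i/ → [ĩ] (rule 1).
All other segments surface unchanged.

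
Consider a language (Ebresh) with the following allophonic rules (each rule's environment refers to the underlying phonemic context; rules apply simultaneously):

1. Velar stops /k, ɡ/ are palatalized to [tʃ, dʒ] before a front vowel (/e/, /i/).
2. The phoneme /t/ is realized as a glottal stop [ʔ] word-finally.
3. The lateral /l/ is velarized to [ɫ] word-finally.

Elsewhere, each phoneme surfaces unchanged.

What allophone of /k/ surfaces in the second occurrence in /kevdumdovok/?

/k/ (word-final): rule 1 targets it, but not before a front vowel → unchanged [k].

[k]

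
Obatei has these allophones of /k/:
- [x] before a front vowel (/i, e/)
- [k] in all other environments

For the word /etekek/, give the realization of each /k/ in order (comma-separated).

[x], [k]

Occurrence 1 (position 4): before a front vowel (/i, e/) → [x].
Occurrence 2 (position 6): no conditioning environment matches → elsewhere allophone [k].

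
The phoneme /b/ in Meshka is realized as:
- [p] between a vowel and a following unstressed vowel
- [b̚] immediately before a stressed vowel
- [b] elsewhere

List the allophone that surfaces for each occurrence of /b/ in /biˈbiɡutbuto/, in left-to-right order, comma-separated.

[b], [b̚], [b]

Occurrence 1 (position 1): no conditioning environment matches → elsewhere allophone [b].
Occurrence 2 (position 3): immediately before a stressed vowel → [b̚].
Occurrence 3 (position 8): no conditioning environment matches → elsewhere allophone [b].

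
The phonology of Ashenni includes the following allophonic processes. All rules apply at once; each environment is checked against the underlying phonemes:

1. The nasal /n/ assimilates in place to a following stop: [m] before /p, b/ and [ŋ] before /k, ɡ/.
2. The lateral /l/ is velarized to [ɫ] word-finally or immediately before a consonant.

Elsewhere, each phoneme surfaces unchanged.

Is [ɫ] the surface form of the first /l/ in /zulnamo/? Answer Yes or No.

/l/ (between /u/ and /n/) occurs word-finally or immediately before a consonant → [ɫ] by rule 2.
The actual realization is [ɫ], which matches [ɫ].

Yes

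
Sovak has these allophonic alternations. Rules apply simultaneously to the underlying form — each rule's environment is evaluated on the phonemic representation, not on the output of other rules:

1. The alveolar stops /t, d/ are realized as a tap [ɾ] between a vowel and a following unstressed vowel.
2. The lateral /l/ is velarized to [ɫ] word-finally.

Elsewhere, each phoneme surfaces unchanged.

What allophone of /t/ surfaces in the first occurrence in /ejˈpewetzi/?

[t]

/t/ (between /e/ and /z/) is in the target of rule 1 but the environment (between a vowel and a following unstressed vowel) is not met → [t].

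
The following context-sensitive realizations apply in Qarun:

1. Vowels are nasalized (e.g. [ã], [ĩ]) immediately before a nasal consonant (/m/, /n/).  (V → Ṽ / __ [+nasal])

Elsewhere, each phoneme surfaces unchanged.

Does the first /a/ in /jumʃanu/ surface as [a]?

No

/a/ (between /ʃ/ and /n/): before a nasal consonant, so rule 1 applies → [ã].
The actual realization is [ã], not [a].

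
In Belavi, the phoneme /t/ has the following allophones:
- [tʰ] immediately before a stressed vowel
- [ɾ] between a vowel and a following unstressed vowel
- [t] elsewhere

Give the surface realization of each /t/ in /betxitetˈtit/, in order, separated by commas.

[t], [ɾ], [t], [tʰ], [t]

Occurrence 1 (position 3): no conditioning environment matches → elsewhere allophone [t].
Occurrence 2 (position 6): between a vowel and an unstressed vowel → [ɾ].
Occurrence 3 (position 8): no conditioning environment matches → elsewhere allophone [t].
Occurrence 4 (position 9): immediately before a stressed vowel → [tʰ].
Occurrence 5 (position 11): no conditioning environment matches → elsewhere allophone [t].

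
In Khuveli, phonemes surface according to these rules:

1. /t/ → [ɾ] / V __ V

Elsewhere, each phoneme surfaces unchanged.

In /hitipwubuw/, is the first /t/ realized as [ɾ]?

/t/ (between /i/ and /i/): between two vowels, so rule 1 applies → [ɾ].
The actual realization is [ɾ], which matches [ɾ].

Yes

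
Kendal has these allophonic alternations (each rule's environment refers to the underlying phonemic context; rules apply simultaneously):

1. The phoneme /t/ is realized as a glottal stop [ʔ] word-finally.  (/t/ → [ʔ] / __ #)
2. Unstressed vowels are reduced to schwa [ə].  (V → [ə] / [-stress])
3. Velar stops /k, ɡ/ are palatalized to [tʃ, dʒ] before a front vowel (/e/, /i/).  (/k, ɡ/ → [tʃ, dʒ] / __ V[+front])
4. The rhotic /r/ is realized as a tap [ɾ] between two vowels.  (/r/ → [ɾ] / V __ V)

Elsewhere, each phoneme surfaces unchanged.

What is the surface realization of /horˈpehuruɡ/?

Rule 2 applies to /o/ (between /h/ and /r/: in an unstressed syllable) → [ə].
/r/ (between /o/ and /p/) is in the target of rule 4 but the environment (between two vowels) is not met → [r].
/e/ (between /p/ and /h/) fails the environment for rule 2, so it stays [e].
Rule 2 applies to /u/ (between /h/ and /r/: in an unstressed syllable) → [ə].
/r/ (between /u/ and /u/): between two vowels, so rule 4 applies → [ɾ].
/u/ — between /r/ and /ɡ/, in an unstressed syllable — surfaces as [ə] (rule 2).
/ɡ/ (word-final) fails the environment for rule 3, so it stays [ɡ].

[hərˈpehəɾəɡ]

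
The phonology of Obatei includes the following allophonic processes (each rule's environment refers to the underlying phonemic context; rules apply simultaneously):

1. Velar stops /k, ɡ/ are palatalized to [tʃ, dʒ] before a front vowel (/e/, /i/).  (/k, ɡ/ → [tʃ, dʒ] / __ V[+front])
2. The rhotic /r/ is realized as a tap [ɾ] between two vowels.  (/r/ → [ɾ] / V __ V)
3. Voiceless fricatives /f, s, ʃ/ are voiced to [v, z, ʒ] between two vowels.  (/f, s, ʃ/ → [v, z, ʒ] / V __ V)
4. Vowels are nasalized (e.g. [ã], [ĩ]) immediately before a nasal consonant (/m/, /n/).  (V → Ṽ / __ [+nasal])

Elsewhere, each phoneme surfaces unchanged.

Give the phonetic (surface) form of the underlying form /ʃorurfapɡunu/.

[ʃoɾurfapɡũnu]

/ʃ/ (word-initial): rule 3 targets it, but not between two vowels → unchanged [ʃ].
/o/ (between /ʃ/ and /r/) is in the target of rule 4 but the environment (before a nasal consonant) is not met → [o].
/r/ (between /o/ and /u/) occurs between two vowels → [ɾ] by rule 2.
/u/ — between /r/ and /r/; rule 4 does not apply here → [u].
/r/ (between /u/ and /f/): rule 2 targets it, but not between two vowels → unchanged [r].
/f/ (between /r/ and /a/): rule 3 targets it, but not between two vowels → unchanged [f].
/a/ (between /f/ and /p/) fails the environment for rule 4, so it stays [a].
/p/ — not in any rule's target class → [p].
/ɡ/ (between /p/ and /u/) is in the target of rule 1 but the environment (before a front vowel) is not met → [ɡ].
/u/ meets the environment for rule 4 (before a nasal consonant) → [ũ].
/n/ (between /u/ and /u/) is unaffected → [n].
/u/ (word-final): rule 4 targets it, but not before a nasal consonant → unchanged [u].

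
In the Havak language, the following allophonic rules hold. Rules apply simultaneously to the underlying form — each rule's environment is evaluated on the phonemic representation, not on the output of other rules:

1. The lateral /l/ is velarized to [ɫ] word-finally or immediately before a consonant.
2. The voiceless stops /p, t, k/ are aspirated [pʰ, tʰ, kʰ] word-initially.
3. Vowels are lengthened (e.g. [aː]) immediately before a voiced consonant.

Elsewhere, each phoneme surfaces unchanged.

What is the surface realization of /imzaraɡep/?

/i/ — word-initial, before a voiced consonant — surfaces as [iː] (rule 3).
/a/ meets the environment for rule 3 (before a voiced consonant) → [aː].
Rule 3 applies to /a/ (between /r/ and /ɡ/: before a voiced consonant) → [aː].
/e/ (between /ɡ/ and /p/) fails the environment for rule 3, so it stays [e].
/p/ (word-final) fails the environment for rule 2, so it stays [p].

[iːmzaːraːɡep]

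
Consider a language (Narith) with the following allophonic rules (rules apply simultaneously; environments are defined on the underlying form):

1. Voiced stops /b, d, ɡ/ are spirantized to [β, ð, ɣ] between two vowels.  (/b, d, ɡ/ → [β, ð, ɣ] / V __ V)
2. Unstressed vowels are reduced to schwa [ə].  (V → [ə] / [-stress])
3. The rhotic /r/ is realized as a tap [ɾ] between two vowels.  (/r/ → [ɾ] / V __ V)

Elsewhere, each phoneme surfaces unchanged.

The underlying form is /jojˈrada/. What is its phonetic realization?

[jəjˈraðə]

/j/ — not in any rule's target class → [j].
/o/ (between /j/ and /j/): in an unstressed syllable, so rule 2 applies → [ə].
/j/ (between /o/ and /r/): no rule targets it → [j].
/r/ (between /j/ and /a/) fails the environment for rule 3, so it stays [r].
/a/ (between /r/ and /d/) fails the environment for rule 2, so it stays [a].
Rule 1 applies to /d/ (between /a/ and /a/: between two vowels) → [ð].
/a/ — word-final, in an unstressed syllable — surfaces as [ə] (rule 2).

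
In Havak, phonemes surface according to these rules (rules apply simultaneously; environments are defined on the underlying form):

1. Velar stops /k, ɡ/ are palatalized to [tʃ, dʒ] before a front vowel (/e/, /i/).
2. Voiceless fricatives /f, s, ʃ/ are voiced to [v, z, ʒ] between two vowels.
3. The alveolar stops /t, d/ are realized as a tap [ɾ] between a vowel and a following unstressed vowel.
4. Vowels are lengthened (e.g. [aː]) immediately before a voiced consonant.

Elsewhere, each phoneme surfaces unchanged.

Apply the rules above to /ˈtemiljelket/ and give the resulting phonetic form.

/t/ (word-initial) fails the environment for rule 3, so it stays [t].
/e/ meets the environment for rule 4 (before a voiced consonant) → [eː].
/m/ — not in any rule's target class → [m].
/i/ (between /m/ and /l/): before a voiced consonant, so rule 4 applies → [iː].
/l/ stays [l].
/j/ stays [j].
Rule 4 applies to /e/ (between /j/ and /l/: before a voiced consonant) → [eː].
/l/ — not in any rule's target class → [l].
/k/ (between /l/ and /e/) occurs before a front vowel → [tʃ] by rule 1.
/e/ — between /k/ and /t/; rule 4 does not apply here → [e].
/t/ — word-final; rule 3 does not apply here → [t].

[ˈteːmiːljeːltʃet]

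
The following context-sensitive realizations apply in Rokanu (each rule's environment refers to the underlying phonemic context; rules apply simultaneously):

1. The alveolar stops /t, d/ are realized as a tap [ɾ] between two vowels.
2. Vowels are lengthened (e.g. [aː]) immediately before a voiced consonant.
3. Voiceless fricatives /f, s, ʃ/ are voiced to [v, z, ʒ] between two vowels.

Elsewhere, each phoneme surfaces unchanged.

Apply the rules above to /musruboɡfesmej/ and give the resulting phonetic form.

[musruːboːɡfesmeːj]

/m/ — not in any rule's target class → [m].
/u/ — between /m/ and /s/; rule 2 does not apply here → [u].
/s/ (between /u/ and /r/) fails the environment for rule 3, so it stays [s].
/r/ — not in any rule's target class → [r].
/u/ (between /r/ and /b/) occurs before a voiced consonant → [uː] by rule 2.
/b/ — not in any rule's target class → [b].
Rule 2 applies to /o/ (between /b/ and /ɡ/: before a voiced consonant) → [oː].
/ɡ/ (between /o/ and /f/): no rule targets it → [ɡ].
/f/ — between /ɡ/ and /e/; rule 3 does not apply here → [f].
/e/ (between /f/ and /s/): rule 2 targets it, but not before a voiced consonant → unchanged [e].
/s/ (between /e/ and /m/) fails the environment for rule 3, so it stays [s].
/m/ — not in any rule's target class → [m].
/e/ (between /m/ and /j/): before a voiced consonant, so rule 2 applies → [eː].
/j/ — not in any rule's target class → [j].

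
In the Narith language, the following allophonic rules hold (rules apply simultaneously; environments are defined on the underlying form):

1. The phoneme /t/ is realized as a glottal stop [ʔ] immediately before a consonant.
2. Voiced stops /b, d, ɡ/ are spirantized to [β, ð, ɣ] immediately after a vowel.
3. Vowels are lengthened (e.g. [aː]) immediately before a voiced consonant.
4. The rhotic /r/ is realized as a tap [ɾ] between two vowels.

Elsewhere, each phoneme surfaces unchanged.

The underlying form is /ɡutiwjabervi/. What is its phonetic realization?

/ɡ/ (word-initial) fails the environment for rule 2, so it stays [ɡ].
/u/ (between /ɡ/ and /t/) is in the target of rule 3 but the environment (before a voiced consonant) is not met → [u].
/t/ (between /u/ and /i/) is in the target of rule 1 but the environment (immediately before a consonant) is not met → [t].
/i/ meets the environment for rule 3 (before a voiced consonant) → [iː].
/w/ (between /i/ and /j/): no rule targets it → [w].
/j/ — not in any rule's target class → [j].
/a/ (between /j/ and /b/): before a voiced consonant, so rule 3 applies → [aː].
Rule 2 applies to /b/ (between /a/ and /e/: immediately after a vowel) → [β].
/e/ meets the environment for rule 3 (before a voiced consonant) → [eː].
/r/ — between /e/ and /v/; rule 4 does not apply here → [r].
/v/ stays [v].
/i/ (word-final) fails the environment for rule 3, so it stays [i].

[ɡutiːwjaːβeːrvi]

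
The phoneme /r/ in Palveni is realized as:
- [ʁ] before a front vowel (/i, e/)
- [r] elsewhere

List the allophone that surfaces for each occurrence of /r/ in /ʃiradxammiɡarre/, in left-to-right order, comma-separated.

[r], [r], [ʁ]

Occurrence 1 (position 3): no conditioning environment matches → elsewhere allophone [r].
Occurrence 2 (position 13): no conditioning environment matches → elsewhere allophone [r].
Occurrence 3 (position 14): before a front vowel (/i, e/) → [ʁ].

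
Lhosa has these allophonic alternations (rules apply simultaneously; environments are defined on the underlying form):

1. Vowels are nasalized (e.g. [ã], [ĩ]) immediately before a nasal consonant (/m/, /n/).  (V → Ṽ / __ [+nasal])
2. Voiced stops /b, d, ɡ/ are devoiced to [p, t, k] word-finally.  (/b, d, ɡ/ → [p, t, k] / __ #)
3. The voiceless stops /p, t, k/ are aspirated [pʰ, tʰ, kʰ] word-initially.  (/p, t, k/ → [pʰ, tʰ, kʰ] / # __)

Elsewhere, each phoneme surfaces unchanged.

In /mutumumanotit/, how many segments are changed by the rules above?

3

Segments that undergo a rule: /u/ → [ũ] (rule 1); /u/ → [ũ] (rule 1); /a/ → [ã] (rule 1).
All other segments surface unchanged.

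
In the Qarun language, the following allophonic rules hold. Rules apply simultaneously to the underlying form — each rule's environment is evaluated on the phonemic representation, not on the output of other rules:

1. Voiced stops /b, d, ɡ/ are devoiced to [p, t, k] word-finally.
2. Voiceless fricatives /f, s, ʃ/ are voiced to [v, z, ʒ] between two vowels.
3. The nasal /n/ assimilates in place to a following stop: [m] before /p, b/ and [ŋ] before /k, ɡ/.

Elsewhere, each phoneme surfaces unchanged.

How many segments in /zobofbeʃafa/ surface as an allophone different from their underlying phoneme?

Segments that undergo a rule: /ʃ/ → [ʒ] (rule 2); /f/ → [v] (rule 2).
All other segments surface unchanged.

2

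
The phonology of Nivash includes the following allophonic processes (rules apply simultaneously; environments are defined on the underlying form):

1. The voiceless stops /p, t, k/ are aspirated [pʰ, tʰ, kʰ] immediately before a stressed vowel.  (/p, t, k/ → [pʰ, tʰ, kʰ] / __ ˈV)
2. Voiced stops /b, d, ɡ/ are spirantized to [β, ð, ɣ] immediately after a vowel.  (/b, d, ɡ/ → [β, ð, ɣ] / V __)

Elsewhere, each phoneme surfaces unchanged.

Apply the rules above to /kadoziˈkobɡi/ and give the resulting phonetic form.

/k/ (word-initial) fails the environment for rule 1, so it stays [k].
Rule 2 applies to /d/ (between /a/ and /o/: immediately after a vowel) → [ð].
/k/ meets the environment for rule 1 (immediately before a stressed vowel) → [kʰ].
/b/ meets the environment for rule 2 (immediately after a vowel) → [β].
/ɡ/ — between /b/ and /i/; rule 2 does not apply here → [ɡ].

[kaðoziˈkʰoβɡi]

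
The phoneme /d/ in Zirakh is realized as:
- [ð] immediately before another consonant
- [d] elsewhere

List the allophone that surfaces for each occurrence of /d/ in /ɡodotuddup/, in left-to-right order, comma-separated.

Occurrence 1 (position 3): no conditioning environment matches → elsewhere allophone [d].
Occurrence 2 (position 7): immediately before another consonant → [ð].
Occurrence 3 (position 8): no conditioning environment matches → elsewhere allophone [d].

[d], [ð], [d]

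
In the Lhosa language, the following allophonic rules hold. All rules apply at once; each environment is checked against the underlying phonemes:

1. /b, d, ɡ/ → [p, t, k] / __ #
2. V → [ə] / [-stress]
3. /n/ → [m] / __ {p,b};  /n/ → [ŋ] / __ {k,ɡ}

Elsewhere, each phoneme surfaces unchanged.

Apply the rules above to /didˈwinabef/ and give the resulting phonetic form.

[dədˈwinəbəf]

/d/ (word-initial): rule 1 targets it, but not word-finally → unchanged [d].
/i/ (between /d/ and /d/): in an unstressed syllable, so rule 2 applies → [ə].
/d/ (between /i/ and /w/) is in the target of rule 1 but the environment (word-finally) is not met → [d].
/w/ (between /d/ and /i/) is unaffected → [w].
/i/ (between /w/ and /n/) fails the environment for rule 2, so it stays [i].
/n/ (between /i/ and /a/) fails the environment for rule 3, so it stays [n].
Rule 2 applies to /a/ (between /n/ and /b/: in an unstressed syllable) → [ə].
/b/ — between /a/ and /e/; rule 1 does not apply here → [b].
/e/ meets the environment for rule 2 (in an unstressed syllable) → [ə].
/f/ (word-final): no rule targets it → [f].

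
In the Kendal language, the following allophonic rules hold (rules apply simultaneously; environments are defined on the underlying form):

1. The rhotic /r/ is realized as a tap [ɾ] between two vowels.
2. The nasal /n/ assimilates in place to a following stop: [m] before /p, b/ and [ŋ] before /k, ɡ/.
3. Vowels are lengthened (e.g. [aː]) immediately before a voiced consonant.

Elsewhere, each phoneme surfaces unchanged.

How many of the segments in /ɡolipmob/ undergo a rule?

2

Segments that undergo a rule: /o/ → [oː] (rule 3); /o/ → [oː] (rule 3).
All other segments surface unchanged.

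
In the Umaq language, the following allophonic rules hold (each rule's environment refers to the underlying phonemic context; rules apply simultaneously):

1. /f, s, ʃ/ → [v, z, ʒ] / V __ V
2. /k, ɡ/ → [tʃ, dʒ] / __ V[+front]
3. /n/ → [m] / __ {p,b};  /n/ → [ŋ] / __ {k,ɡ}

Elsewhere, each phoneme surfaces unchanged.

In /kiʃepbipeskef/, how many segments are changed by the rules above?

3

Segments that undergo a rule: /k/ → [tʃ] (rule 2); /ʃ/ → [ʒ] (rule 1); /k/ → [tʃ] (rule 2).
All other segments surface unchanged.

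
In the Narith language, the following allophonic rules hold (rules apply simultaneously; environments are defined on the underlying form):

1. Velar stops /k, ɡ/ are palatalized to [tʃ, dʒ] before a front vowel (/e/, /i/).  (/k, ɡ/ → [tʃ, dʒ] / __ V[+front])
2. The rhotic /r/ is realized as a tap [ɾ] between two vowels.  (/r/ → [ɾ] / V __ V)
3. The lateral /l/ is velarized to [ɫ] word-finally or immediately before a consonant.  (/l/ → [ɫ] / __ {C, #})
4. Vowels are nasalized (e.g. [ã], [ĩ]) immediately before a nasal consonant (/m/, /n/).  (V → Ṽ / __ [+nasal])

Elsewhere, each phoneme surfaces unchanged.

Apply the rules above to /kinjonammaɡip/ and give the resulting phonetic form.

/k/ meets the environment for rule 1 (before a front vowel) → [tʃ].
/i/ meets the environment for rule 4 (before a nasal consonant) → [ĩ].
/n/ stays [n].
/j/ — not in any rule's target class → [j].
/o/ meets the environment for rule 4 (before a nasal consonant) → [õ].
/n/ — not in any rule's target class → [n].
/a/ (between /n/ and /m/) occurs before a nasal consonant → [ã] by rule 4.
/m/ — not in any rule's target class → [m].
/m/ (between /m/ and /a/) is unaffected → [m].
/a/ (between /m/ and /ɡ/): rule 4 targets it, but not before a nasal consonant → unchanged [a].
/ɡ/ meets the environment for rule 1 (before a front vowel) → [dʒ].
/i/ — between /ɡ/ and /p/; rule 4 does not apply here → [i].
/p/ stays [p].

[tʃĩnjõnãmmadʒip]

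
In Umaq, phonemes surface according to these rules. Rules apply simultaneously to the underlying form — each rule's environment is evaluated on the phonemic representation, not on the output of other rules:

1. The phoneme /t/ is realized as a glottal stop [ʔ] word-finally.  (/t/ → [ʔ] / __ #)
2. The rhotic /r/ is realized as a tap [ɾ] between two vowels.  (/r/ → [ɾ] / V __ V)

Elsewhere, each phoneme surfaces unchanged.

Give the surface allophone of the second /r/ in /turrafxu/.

/r/ (between /r/ and /a/): rule 2 targets it, but not between two vowels → unchanged [r].

[r]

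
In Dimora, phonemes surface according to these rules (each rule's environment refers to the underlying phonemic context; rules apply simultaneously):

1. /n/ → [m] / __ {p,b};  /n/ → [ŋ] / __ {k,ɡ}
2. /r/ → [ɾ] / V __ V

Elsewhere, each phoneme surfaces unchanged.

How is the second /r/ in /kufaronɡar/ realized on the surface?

/r/ — word-final; rule 2 does not apply here → [r].

[r]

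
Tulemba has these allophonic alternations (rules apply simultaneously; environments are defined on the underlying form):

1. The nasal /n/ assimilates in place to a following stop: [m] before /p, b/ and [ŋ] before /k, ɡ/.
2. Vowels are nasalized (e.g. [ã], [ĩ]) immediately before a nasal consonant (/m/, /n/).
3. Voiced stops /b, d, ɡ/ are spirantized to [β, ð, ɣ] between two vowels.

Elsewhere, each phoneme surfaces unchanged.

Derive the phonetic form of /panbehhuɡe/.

[pãmbehhuɣe]

/p/ (word-initial): no rule targets it → [p].
Rule 2 applies to /a/ (between /p/ and /n/: before a nasal consonant) → [ã].
/n/ (between /a/ and /b/) occurs before a labial or velar stop → [m] by rule 1.
/b/ — between /n/ and /e/; rule 3 does not apply here → [b].
/e/ (between /b/ and /h/) fails the environment for rule 2, so it stays [e].
/h/ (between /e/ and /h/): no rule targets it → [h].
/h/ (between /h/ and /u/) is unaffected → [h].
/u/ (between /h/ and /ɡ/) is in the target of rule 2 but the environment (before a nasal consonant) is not met → [u].
Rule 3 applies to /ɡ/ (between /u/ and /e/: between two vowels) → [ɣ].
/e/ — word-final; rule 2 does not apply here → [e].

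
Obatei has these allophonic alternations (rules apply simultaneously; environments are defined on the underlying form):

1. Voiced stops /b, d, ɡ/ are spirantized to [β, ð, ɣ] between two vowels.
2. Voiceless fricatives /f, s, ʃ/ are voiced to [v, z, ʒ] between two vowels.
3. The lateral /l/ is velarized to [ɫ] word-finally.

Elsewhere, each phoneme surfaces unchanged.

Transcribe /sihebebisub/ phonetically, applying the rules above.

[siheβeβizub]

/s/ (word-initial): rule 2 targets it, but not between two vowels → unchanged [s].
Rule 1 applies to /b/ (between /e/ and /e/: between two vowels) → [β].
Rule 1 applies to /b/ (between /e/ and /i/: between two vowels) → [β].
/s/ — between /i/ and /u/, between two vowels — surfaces as [z] (rule 2).
/b/ — word-final; rule 1 does not apply here → [b].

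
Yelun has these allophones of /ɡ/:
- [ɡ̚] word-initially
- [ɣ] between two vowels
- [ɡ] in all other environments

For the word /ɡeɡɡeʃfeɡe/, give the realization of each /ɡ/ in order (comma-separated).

Occurrence 1 (position 1): word-initially → [ɡ̚].
Occurrence 2 (position 3): no conditioning environment matches → elsewhere allophone [ɡ].
Occurrence 3 (position 4): no conditioning environment matches → elsewhere allophone [ɡ].
Occurrence 4 (position 9): between two vowels → [ɣ].

[ɡ̚], [ɡ], [ɡ], [ɣ]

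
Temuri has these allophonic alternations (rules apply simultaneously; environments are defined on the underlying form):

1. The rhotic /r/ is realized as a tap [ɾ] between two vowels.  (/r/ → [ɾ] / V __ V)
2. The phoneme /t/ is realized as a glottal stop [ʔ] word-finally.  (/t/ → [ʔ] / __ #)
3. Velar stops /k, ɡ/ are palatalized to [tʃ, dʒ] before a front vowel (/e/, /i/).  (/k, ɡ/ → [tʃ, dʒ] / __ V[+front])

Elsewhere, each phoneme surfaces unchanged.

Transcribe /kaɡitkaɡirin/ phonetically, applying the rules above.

/k/ (word-initial) is in the target of rule 3 but the environment (before a front vowel) is not met → [k].
/a/ stays [a].
Rule 3 applies to /ɡ/ (between /a/ and /i/: before a front vowel) → [dʒ].
/i/ (between /ɡ/ and /t/) is unaffected → [i].
/t/ (between /i/ and /k/): rule 2 targets it, but not word-finally → unchanged [t].
/k/ (between /t/ and /a/) fails the environment for rule 3, so it stays [k].
/a/ (between /k/ and /ɡ/) is unaffected → [a].
/ɡ/ (between /a/ and /i/) occurs before a front vowel → [dʒ] by rule 3.
/i/ (between /ɡ/ and /r/) is unaffected → [i].
/r/ meets the environment for rule 1 (between two vowels) → [ɾ].
/i/ — not in any rule's target class → [i].
/n/ (word-final): no rule targets it → [n].

[kadʒitkadʒiɾin]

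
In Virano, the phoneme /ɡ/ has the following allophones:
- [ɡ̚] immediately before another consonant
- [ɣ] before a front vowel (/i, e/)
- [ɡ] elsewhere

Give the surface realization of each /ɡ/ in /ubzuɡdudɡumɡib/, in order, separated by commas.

Occurrence 1 (position 5): immediately before another consonant → [ɡ̚].
Occurrence 2 (position 9): no conditioning environment matches → elsewhere allophone [ɡ].
Occurrence 3 (position 12): before a front vowel (/i, e/) → [ɣ].

[ɡ̚], [ɡ], [ɣ]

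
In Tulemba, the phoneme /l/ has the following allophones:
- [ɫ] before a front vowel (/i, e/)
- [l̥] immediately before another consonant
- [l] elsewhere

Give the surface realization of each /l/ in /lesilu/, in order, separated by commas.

Occurrence 1 (position 1): before a front vowel (/i, e/) → [ɫ].
Occurrence 2 (position 5): no conditioning environment matches → elsewhere allophone [l].

[ɫ], [l]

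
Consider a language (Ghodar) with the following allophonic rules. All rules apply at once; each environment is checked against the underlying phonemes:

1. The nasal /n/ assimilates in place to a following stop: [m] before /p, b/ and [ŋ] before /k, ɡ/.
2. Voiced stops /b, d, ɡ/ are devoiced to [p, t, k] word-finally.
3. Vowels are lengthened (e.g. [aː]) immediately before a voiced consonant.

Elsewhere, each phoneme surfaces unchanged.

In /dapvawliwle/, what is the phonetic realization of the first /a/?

[a]

/a/ (between /d/ and /p/) fails the environment for rule 3, so it stays [a].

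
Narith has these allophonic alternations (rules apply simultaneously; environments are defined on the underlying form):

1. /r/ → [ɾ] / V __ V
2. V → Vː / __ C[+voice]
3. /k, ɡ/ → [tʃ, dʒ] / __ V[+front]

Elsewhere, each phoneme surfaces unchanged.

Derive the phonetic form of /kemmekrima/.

/k/ (word-initial) occurs before a front vowel → [tʃ] by rule 3.
/e/ (between /k/ and /m/): before a voiced consonant, so rule 2 applies → [eː].
/m/ — not in any rule's target class → [m].
/m/ stays [m].
/e/ (between /m/ and /k/): rule 2 targets it, but not before a voiced consonant → unchanged [e].
/k/ (between /e/ and /r/) is in the target of rule 3 but the environment (before a front vowel) is not met → [k].
/r/ (between /k/ and /i/) is in the target of rule 1 but the environment (between two vowels) is not met → [r].
/i/ (between /r/ and /m/) occurs before a voiced consonant → [iː] by rule 2.
/m/ stays [m].
/a/ (word-final): rule 2 targets it, but not before a voiced consonant → unchanged [a].

[tʃeːmmekriːma]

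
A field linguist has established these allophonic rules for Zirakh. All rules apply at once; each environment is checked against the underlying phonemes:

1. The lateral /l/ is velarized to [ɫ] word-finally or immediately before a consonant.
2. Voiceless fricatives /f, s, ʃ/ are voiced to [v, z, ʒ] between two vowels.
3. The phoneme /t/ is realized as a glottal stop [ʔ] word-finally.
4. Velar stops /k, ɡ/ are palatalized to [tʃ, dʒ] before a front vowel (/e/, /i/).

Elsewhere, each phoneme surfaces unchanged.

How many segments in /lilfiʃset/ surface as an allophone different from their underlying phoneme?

2

Segments that undergo a rule: /l/ → [ɫ] (rule 1); /t/ → [ʔ] (rule 3).
All other segments surface unchanged.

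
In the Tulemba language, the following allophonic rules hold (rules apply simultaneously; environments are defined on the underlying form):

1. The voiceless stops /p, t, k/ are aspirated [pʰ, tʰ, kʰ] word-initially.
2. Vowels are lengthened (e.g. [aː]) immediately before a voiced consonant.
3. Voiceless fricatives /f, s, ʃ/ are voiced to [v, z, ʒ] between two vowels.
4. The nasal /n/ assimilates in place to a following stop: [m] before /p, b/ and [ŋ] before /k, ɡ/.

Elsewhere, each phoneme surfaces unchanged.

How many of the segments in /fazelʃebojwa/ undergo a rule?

Segments that undergo a rule: /a/ → [aː] (rule 2); /e/ → [eː] (rule 2); /e/ → [eː] (rule 2); /o/ → [oː] (rule 2).
All other segments surface unchanged.

4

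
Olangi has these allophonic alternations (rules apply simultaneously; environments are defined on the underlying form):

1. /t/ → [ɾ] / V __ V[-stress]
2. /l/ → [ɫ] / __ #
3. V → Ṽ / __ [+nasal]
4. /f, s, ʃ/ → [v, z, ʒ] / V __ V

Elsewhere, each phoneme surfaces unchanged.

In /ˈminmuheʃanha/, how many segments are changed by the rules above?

3

Segments that undergo a rule: /i/ → [ĩ] (rule 3); /ʃ/ → [ʒ] (rule 4); /a/ → [ã] (rule 3).
All other segments surface unchanged.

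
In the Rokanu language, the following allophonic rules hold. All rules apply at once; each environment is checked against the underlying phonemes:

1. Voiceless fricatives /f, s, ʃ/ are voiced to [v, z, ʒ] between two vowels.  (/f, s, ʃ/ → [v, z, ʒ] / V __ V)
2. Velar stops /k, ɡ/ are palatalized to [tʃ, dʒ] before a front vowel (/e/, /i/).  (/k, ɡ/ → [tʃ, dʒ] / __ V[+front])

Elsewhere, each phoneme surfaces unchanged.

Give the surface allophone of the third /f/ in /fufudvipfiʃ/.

[f]

/f/ (between /p/ and /i/) is in the target of rule 1 but the environment (between two vowels) is not met → [f].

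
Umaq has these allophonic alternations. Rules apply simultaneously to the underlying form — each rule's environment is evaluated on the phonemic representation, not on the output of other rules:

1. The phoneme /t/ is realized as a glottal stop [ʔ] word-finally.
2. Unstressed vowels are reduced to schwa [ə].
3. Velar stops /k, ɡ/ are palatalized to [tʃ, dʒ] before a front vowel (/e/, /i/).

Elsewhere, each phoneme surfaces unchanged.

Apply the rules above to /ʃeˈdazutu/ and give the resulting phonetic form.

/ʃ/ (word-initial) is unaffected → [ʃ].
Rule 2 applies to /e/ (between /ʃ/ and /d/: in an unstressed syllable) → [ə].
/d/ (between /e/ and /a/): no rule targets it → [d].
/a/ — between /d/ and /z/; rule 2 does not apply here → [a].
/z/ (between /a/ and /u/) is unaffected → [z].
/u/ — between /z/ and /t/, in an unstressed syllable — surfaces as [ə] (rule 2).
/t/ — between /u/ and /u/; rule 1 does not apply here → [t].
/u/ (word-final): in an unstressed syllable, so rule 2 applies → [ə].

[ʃəˈdazətə]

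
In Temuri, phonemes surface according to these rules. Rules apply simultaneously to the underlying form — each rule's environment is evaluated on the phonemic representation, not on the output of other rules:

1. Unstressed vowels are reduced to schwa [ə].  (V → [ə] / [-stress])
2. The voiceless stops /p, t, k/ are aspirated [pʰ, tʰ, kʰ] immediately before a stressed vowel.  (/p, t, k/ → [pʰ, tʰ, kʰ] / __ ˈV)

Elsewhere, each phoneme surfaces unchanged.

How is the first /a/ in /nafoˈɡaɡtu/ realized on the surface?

/a/ — between /n/ and /f/, in an unstressed syllable — surfaces as [ə] (rule 1).

[ə]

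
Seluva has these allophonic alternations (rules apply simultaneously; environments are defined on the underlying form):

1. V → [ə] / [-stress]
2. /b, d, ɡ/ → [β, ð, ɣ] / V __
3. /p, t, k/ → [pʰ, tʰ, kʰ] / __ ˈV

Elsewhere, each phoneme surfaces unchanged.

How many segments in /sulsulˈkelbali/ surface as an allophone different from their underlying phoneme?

Segments that undergo a rule: /u/ → [ə] (rule 1); /u/ → [ə] (rule 1); /k/ → [kʰ] (rule 3); /a/ → [ə] (rule 1); /i/ → [ə] (rule 1).
All other segments surface unchanged.

5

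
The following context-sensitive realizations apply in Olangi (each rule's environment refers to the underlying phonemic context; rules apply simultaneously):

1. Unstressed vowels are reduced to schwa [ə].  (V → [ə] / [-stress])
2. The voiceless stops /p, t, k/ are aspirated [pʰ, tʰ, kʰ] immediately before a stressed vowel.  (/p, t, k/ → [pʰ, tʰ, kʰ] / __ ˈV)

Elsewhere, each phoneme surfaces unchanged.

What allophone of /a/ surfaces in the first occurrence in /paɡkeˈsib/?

/a/ (between /p/ and /ɡ/): in an unstressed syllable, so rule 1 applies → [ə].

[ə]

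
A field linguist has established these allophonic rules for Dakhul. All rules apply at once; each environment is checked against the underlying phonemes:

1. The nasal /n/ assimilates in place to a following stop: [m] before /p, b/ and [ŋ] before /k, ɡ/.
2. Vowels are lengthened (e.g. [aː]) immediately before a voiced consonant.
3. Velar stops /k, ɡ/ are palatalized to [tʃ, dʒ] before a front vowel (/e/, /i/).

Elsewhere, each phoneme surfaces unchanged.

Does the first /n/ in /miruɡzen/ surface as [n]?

/n/ (word-final): rule 1 targets it, but not before a labial or velar stop → unchanged [n].
The actual realization is [n], which matches [n].

Yes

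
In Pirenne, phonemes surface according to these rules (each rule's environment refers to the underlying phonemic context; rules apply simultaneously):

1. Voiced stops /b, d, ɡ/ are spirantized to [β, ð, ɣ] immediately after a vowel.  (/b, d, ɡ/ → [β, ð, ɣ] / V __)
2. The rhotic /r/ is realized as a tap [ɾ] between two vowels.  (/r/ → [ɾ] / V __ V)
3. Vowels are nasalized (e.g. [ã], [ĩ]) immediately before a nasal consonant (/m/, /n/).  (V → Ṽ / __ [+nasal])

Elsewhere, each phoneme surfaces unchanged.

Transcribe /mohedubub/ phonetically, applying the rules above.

/m/ stays [m].
/o/ (between /m/ and /h/) is in the target of rule 3 but the environment (before a nasal consonant) is not met → [o].
/h/ (between /o/ and /e/) is unaffected → [h].
/e/ (between /h/ and /d/) is in the target of rule 3 but the environment (before a nasal consonant) is not met → [e].
/d/ (between /e/ and /u/) occurs immediately after a vowel → [ð] by rule 1.
/u/ — between /d/ and /b/; rule 3 does not apply here → [u].
Rule 1 applies to /b/ (between /u/ and /u/: immediately after a vowel) → [β].
/u/ (between /b/ and /b/) fails the environment for rule 3, so it stays [u].
/b/ — word-final, immediately after a vowel — surfaces as [β] (rule 1).

[moheðuβuβ]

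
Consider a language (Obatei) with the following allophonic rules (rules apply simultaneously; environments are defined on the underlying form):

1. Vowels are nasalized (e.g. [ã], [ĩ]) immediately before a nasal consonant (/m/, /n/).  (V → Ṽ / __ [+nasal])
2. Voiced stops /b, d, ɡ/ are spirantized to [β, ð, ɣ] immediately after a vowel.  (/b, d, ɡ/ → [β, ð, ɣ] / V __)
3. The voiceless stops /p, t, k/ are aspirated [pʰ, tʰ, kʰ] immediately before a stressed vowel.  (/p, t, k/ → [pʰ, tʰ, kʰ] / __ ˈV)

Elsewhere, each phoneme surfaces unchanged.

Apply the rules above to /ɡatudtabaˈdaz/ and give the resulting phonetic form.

[ɡatuðtaβaˈðaz]

/ɡ/ (word-initial) fails the environment for rule 2, so it stays [ɡ].
/a/ (between /ɡ/ and /t/) is in the target of rule 1 but the environment (before a nasal consonant) is not met → [a].
/t/ (between /a/ and /u/): rule 3 targets it, but not immediately before a stressed vowel → unchanged [t].
/u/ (between /t/ and /d/) is in the target of rule 1 but the environment (before a nasal consonant) is not met → [u].
/d/ — between /u/ and /t/, immediately after a vowel — surfaces as [ð] (rule 2).
/t/ (between /d/ and /a/) fails the environment for rule 3, so it stays [t].
/a/ (between /t/ and /b/) fails the environment for rule 1, so it stays [a].
Rule 2 applies to /b/ (between /a/ and /a/: immediately after a vowel) → [β].
/a/ (between /b/ and /d/): rule 1 targets it, but not before a nasal consonant → unchanged [a].
/d/ — between /a/ and /a/, immediately after a vowel — surfaces as [ð] (rule 2).
/a/ (between /d/ and /z/): rule 1 targets it, but not before a nasal consonant → unchanged [a].
/z/ stays [z].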